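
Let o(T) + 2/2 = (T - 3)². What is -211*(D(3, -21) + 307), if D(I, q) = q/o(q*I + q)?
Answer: -490227905/7568 ≈ -64776.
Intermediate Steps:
o(T) = -1 + (-3 + T)² (o(T) = -1 + (T - 3)² = -1 + (-3 + T)²)
D(I, q) = q/(-1 + (-3 + q + I*q)²) (D(I, q) = q/(-1 + (-3 + (q*I + q))²) = q/(-1 + (-3 + (I*q + q))²) = q/(-1 + (-3 + (q + I*q))²) = q/(-1 + (-3 + q + I*q)²))
-211*(D(3, -21) + 307) = -211*(-21/(-1 + (-3 - 21*(1 + 3))²) + 307) = -211*(-21/(-1 + (-3 - 21*4)²) + 307) = -211*(-21/(-1 + (-3 - 84)²) + 307) = -211*(-21/(-1 + (-87)²) + 307) = -211*(-21/(-1 + 7569) + 307) = -211*(-21/7568 + 307) = -211*2323355/7568 = -490227905/7568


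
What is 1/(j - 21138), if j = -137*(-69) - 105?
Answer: -1/11790 ≈ -8.4818e-5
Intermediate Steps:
j = 9348 (j = 9453 - 105 = 9348)
1/(j - 21138) = 1/(9348 - 21138) = 1/(-11790) = -1/11790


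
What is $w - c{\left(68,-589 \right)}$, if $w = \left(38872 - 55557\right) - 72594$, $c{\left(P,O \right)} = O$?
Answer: $-88690$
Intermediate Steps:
$w = -89279$ ($w = -16685 - 72594 = -89279$)
$w - c{\left(68,-589 \right)} = -89279 - -589 = -89279 + 589 = -88690$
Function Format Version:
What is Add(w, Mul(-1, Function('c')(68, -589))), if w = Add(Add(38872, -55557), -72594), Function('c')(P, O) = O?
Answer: -88690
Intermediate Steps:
w = -89279 (w = Add(-16685, -72594) = -89279)
Add(w, Mul(-1, Function('c')(68, -589))) = Add(-89279, Mul(-1, -589)) = Add(-89279, 589) = -88690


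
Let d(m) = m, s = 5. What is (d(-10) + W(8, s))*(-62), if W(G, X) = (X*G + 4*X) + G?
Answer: -3596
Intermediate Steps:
W(G, X) = G + 4*X + G*X (W(G, X) = (G*X + 4*X) + G = (4*X + G*X) + G = G + 4*X + G*X)
(d(-10) + W(8, s))*(-62) = (-10 + (8 + 4*5 + 8*5))*(-62) = (-10 + (8 + 20 + 40))*(-62) = (-10 + 68)*(-62) = 58*(-62) = -3596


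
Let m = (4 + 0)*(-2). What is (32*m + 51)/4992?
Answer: -205/4992 ≈ -0.041066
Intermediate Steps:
m = -8 (m = 4*(-2) = -8)
(32*m + 51)/4992 = (32*(-8) + 51)/4992 = (-256 + 51)*(1/4992) = -205*1/4992 = -205/4992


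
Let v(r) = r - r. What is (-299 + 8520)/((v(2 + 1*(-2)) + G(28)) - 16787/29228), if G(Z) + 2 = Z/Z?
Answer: -240283388/46015 ≈ -5221.9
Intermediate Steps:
v(r) = 0
G(Z) = -1 (G(Z) = -2 + Z/Z = -2 + 1 = -1)
(-299 + 8520)/((v(2 + 1*(-2)) + G(28)) - 16787/29228) = (-299 + 8520)/((0 - 1) - 16787/29228) = 8221/(-1 - 16787*1/29228) = 8221/(-1 - 16787/29228) = 8221/(-46015/29228) = 8221*(-29228/46015) = -240283388/46015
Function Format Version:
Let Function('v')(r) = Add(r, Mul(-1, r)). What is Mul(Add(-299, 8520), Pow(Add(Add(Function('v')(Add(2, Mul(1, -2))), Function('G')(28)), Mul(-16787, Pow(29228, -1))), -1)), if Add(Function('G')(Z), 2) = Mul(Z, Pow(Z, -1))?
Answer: Rational(-240283388, 46015) ≈ -5221.9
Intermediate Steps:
Function('v')(r) = 0
Function('G')(Z) = -1 (Function('G')(Z) = Add(-2, Mul(Z, Pow(Z, -1))) = Add(-2, 1) = -1)
Mul(Add(-299, 8520), Pow(Add(Add(Function('v')(Add(2, Mul(1, -2))), Function('G')(28)), Mul(-16787, Pow(29228, -1))), -1)) = Mul(Add(-299, 8520), Pow(Add(Add(0, -1), Mul(-16787, Pow(29228, -1))), -1)) = Mul(8221, Pow(Add(-1, Mul(-16787, Rational(1, 29228))), -1)) = Mul(8221, Pow(Add(-1, Rational(-16787, 29228)), -1)) = Mul(8221, Pow(Rational(-46015, 29228), -1)) = Mul(8221, Rational(-29228, 46015)) = Rational(-240283388, 46015)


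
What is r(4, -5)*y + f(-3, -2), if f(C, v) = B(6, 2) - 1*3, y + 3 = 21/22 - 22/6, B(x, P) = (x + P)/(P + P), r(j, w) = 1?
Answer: -443/66 ≈ -6.7121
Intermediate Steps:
B(x, P) = (P + x)/(2*P) (B(x, P) = (P + x)/((2*P)) = (P + x)*(1/(2*P)) = (P + x)/(2*P))
y = -377/66 (y = -3 + (21/22 - 22/6) = -3 + (21*(1/22) - 22*1/6) = -3 + (21/22 - 11/3) = -3 - 179/66 = -377/66 ≈ -5.7121)
f(C, v) = -1 (f(C, v) = (1/2)*(2 + 6)/2 - 1*3 = (1/2)*(1/2)*8 - 3 = 2 - 3 = -1)
r(4, -5)*y + f(-3, -2) = 1*(-377/66) - 1 = -377/66 - 1 = -443/66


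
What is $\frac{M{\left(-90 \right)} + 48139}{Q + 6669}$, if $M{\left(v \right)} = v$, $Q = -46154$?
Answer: $- \frac{48049}{39485} \approx -1.2169$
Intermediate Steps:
$\frac{M{\left(-90 \right)} + 48139}{Q + 6669} = \frac{-90 + 48139}{-46154 + 6669} = \frac{48049}{-39485} = 48049 \left(- \frac{1}{39485}\right) = - \frac{48049}{39485}$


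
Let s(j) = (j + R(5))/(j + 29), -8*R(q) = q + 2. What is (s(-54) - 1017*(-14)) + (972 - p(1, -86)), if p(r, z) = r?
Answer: 3042239/200 ≈ 15211.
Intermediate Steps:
R(q) = -¼ - q/8 (R(q) = -(q + 2)/8 = -(2 + q)/8 = -¼ - q/8)
s(j) = (-7/8 + j)/(29 + j) (s(j) = (j + (-¼ - ⅛*5))/(j + 29) = (j + (-¼ - 5/8))/(29 + j) = (j - 7/8)/(29 + j) = (-7/8 + j)/(29 + j))
(s(-54) - 1017*(-14)) + (972 - p(1, -86)) = ((-7/8 - 54)/(29 - 54) - 1017*(-14)) + (972 - 1*1) = (-439/8/(-25) + 14238) + (972 - 1) = (-1/25*(-439/8) + 14238) + 971 = (439/200 + 14238) + 971 = 2848039/200 + 971 = 3042239/200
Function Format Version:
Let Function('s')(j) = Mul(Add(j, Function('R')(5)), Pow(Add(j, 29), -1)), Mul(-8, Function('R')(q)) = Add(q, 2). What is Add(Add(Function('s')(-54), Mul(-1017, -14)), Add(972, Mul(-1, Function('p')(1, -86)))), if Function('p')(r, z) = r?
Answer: Rational(3042239, 200) ≈ 15211.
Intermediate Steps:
Function('R')(q) = Add(Rational(-1, 4), Mul(Rational(-1, 8), q)) (Function('R')(q) = Mul(Rational(-1, 8), Add(q, 2)) = Mul(Rational(-1, 8), Add(2, q)) = Add(Rational(-1, 4), Mul(Rational(-1, 8), q)))
Function('s')(j) = Mul(Pow(Add(29, j), -1), Add(Rational(-7, 8), j)) (Function('s')(j) = Mul(Add(j, Add(Rational(-1, 4), Mul(Rational(-1, 8), 5))), Pow(Add(j, 29), -1)) = Mul(Add(j, Add(Rational(-1, 4), Rational(-5, 8))), Pow(Add(29, j), -1)) = Mul(Add(j, Rational(-7, 8)), Pow(Add(29, j), -1)) = Mul(Add(Rational(-7, 8), j), Pow(Add(29, j), -1)) = Mul(Pow(Add(29, j), -1), Add(Rational(-7, 8), j)))
Add(Add(Function('s')(-54), Mul(-1017, -14)), Add(972, Mul(-1, Function('p')(1, -86)))) = Add(Add(Mul(Pow(Add(29, -54), -1), Add(Rational(-7, 8), -54)), Mul(-1017, -14)), Add(972, Mul(-1, 1))) = Add(Add(Mul(Pow(-25, -1), Rational(-439, 8)), 14238), Add(972, -1)) = Add(Add(Mul(Rational(-1, 25), Rational(-439, 8)), 14238), 971) = Add(Add(Rational(439, 200), 14238), 971) = Add(Rational(2848039, 200), 971) = Rational(3042239, 200)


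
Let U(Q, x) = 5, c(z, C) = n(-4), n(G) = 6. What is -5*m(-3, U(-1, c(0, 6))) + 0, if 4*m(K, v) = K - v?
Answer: 10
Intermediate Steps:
c(z, C) = 6
m(K, v) = -v/4 + K/4 (m(K, v) = (K - v)/4 = -v/4 + K/4)
-5*m(-3, U(-1, c(0, 6))) + 0 = -5*(-¼*5 + (¼)*(-3)) + 0 = -5*(-5/4 - ¾) + 0 = -5*(-2) + 0 = 10 + 0 = 10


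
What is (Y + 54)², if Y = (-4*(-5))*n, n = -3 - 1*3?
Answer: 4356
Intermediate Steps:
n = -6 (n = -3 - 3 = -6)
Y = -120 (Y = -4*(-5)*(-6) = 20*(-6) = -120)
(Y + 54)² = (-120 + 54)² = (-66)² = 4356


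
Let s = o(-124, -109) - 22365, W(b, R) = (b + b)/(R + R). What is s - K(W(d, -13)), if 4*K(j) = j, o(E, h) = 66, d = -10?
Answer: -579779/26 ≈ -22299.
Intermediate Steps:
W(b, R) = b/R (W(b, R) = (2*b)/((2*R)) = (2*b)*(1/(2*R)) = b/R)
K(j) = j/4
s = -22299 (s = 66 - 22365 = -22299)
s - K(W(d, -13)) = -22299 - (-10/(-13))/4 = -22299 - (-10*(-1/13))/4 = -22299 - 10/(4*13) = -22299 - 1*5/26 = -22299 - 5/26 = -579779/26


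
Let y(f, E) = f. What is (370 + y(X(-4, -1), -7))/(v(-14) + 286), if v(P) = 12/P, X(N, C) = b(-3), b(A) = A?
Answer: 2569/1996 ≈ 1.2871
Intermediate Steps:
X(N, C) = -3
(370 + y(X(-4, -1), -7))/(v(-14) + 286) = (370 - 3)/(12/(-14) + 286) = 367/(12*(-1/14) + 286) = 367/(-6/7 + 286) = 367/(1996/7) = 367*(7/1996) = 2569/1996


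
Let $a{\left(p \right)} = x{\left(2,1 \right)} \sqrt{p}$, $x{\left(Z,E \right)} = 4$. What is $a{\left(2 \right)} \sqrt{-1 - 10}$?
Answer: $4 i \sqrt{22} \approx 18.762 i$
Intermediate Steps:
$a{\left(p \right)} = 4 \sqrt{p}$
$a{\left(2 \right)} \sqrt{-1 - 10} = 4 \sqrt{2} \sqrt{-1 - 10} = 4 \sqrt{2} \sqrt{-11} = 4 \sqrt{2} i \sqrt{11} = 4 i \sqrt{22}$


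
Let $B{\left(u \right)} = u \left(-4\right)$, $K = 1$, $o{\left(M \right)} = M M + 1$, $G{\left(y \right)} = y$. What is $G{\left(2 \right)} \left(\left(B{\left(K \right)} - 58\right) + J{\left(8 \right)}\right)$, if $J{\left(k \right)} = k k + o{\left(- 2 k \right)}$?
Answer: $518$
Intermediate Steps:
$o{\left(M \right)} = 1 + M^{2}$ ($o{\left(M \right)} = M^{2} + 1 = 1 + M^{2}$)
$J{\left(k \right)} = 1 + 5 k^{2}$ ($J{\left(k \right)} = k k + \left(1 + \left(- 2 k\right)^{2}\right) = k^{2} + \left(1 + 4 k^{2}\right) = 1 + 5 k^{2}$)
$B{\left(u \right)} = - 4 u$
$G{\left(2 \right)} \left(\left(B{\left(K \right)} - 58\right) + J{\left(8 \right)}\right) = 2 \left(\left(\left(-4\right) 1 - 58\right) + \left(1 + 5 \cdot 8^{2}\right)\right) = 2 \left(\left(-4 - 58\right) + \left(1 + 5 \cdot 64\right)\right) = 2 \left(-62 + \left(1 + 320\right)\right) = 2 \left(-62 + 321\right) = 2 \cdot 259 = 518$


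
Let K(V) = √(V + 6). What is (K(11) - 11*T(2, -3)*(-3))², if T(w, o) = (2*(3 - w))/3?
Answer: (22 + √17)² ≈ 682.42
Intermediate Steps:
K(V) = √(6 + V)
T(w, o) = 2 - 2*w/3 (T(w, o) = (6 - 2*w)*(⅓) = 2 - 2*w/3)
(K(11) - 11*T(2, -3)*(-3))² = (√(6 + 11) - 11*(2 - ⅔*2)*(-3))² = (√17 - 11*(2 - 4/3)*(-3))² = (√17 - 22*(-3)/3)² = (√17 - 11*(-2))² = (√17 + 22)² = (22 + √17)²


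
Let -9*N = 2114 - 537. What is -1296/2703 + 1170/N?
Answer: -10168794/1420877 ≈ -7.1567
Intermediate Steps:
N = -1577/9 (N = -(2114 - 537)/9 = -⅑*1577 = -1577/9 ≈ -175.22)
-1296/2703 + 1170/N = -1296/2703 + 1170/(-1577/9) = -1296*1/2703 + 1170*(-9/1577) = -432/901 - 10530/1577 = -10168794/1420877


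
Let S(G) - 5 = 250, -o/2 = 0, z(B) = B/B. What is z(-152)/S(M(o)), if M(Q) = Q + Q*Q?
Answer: 1/255 ≈ 0.0039216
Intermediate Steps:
z(B) = 1
o = 0 (o = -2*0 = 0)
M(Q) = Q + Q²
S(G) = 255 (S(G) = 5 + 250 = 255)
z(-152)/S(M(o)) = 1/255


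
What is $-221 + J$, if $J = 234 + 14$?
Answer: $27$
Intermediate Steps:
$J = 248$
$-221 + J = -221 + 248 = 27$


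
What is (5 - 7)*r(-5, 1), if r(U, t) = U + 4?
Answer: 2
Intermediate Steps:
r(U, t) = 4 + U
(5 - 7)*r(-5, 1) = (5 - 7)*(4 - 5) = -2*(-1) = 2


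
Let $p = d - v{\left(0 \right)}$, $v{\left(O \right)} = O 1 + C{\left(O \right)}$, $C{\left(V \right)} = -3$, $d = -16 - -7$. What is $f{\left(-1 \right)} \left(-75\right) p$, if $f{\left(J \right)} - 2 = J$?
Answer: $450$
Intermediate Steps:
$f{\left(J \right)} = 2 + J$
$d = -9$ ($d = -16 + 7 = -9$)
$v{\left(O \right)} = -3 + O$ ($v{\left(O \right)} = O 1 - 3 = O - 3 = -3 + O$)
$p = -6$ ($p = -9 - \left(-3 + 0\right) = -9 - -3 = -9 + 3 = -6$)
$f{\left(-1 \right)} \left(-75\right) p = \left(2 - 1\right) \left(-75\right) \left(-6\right) = 1 \left(-75\right) \left(-6\right) = \left(-75\right) \left(-6\right) = 450$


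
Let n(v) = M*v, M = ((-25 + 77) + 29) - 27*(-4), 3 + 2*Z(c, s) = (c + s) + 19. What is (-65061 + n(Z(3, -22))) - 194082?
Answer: -518853/2 ≈ -2.5943e+5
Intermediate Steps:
Z(c, s) = 8 + c/2 + s/2 (Z(c, s) = -3/2 + ((c + s) + 19)/2 = -3/2 + (19 + c + s)/2 = -3/2 + (19/2 + c/2 + s/2) = 8 + c/2 + s/2)
M = 189 (M = (52 + 29) + 108 = 81 + 108 = 189)
n(v) = 189*v
(-65061 + n(Z(3, -22))) - 194082 = (-65061 + 189*(8 + (½)*3 + (½)*(-22))) - 194082 = (-65061 + 189*(8 + 3/2 - 11)) - 194082 = (-65061 + 189*(-3/2)) - 194082 = (-65061 - 567/2) - 194082 = -130689/2 - 194082 = -518853/2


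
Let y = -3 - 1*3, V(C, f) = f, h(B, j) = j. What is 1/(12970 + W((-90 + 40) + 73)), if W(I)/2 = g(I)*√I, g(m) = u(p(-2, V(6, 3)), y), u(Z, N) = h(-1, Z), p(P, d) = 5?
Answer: 1297/16821860 - √23/16821860 ≈ 7.6817e-5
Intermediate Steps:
y = -6 (y = -3 - 3 = -6)
u(Z, N) = Z
g(m) = 5
W(I) = 10*√I (W(I) = 2*(5*√I) = 10*√I)
1/(12970 + W((-90 + 40) + 73)) = 1/(12970 + 10*√((-90 + 40) + 73)) = 1/(12970 + 10*√(-50 + 73)) = 1/(12970 + 10*√23)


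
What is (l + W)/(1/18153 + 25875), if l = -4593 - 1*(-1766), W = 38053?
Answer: 319728789/234854438 ≈ 1.3614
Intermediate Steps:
l = -2827 (l = -4593 + 1766 = -2827)
(l + W)/(1/18153 + 25875) = (-2827 + 38053)/(1/18153 + 25875) = 35226/(1/18153 + 25875) = 35226/(469708876/18153) = 35226*(18153/469708876) = 319728789/234854438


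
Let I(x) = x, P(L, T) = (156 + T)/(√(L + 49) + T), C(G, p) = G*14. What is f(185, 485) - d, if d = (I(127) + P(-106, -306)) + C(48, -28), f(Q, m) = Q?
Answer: -19191134/31231 - 50*I*√57/31231 ≈ -614.49 - 0.012087*I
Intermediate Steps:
C(G, p) = 14*G
P(L, T) = (156 + T)/(T + √(49 + L)) (P(L, T) = (156 + T)/(√(49 + L) + T) = (156 + T)/(T + √(49 + L)))
d = 799 - 150/(-306 + I*√57) (d = (127 + (156 - 306)/(-306 + √(49 - 106))) + 14*48 = (127 - 150/(-306 + √(-57))) + 672 = (127 - 150/(-306 + I*√57)) + 672 = 799 - 150/(-306 + I*√57) ≈ 799.49 + 0.012087*I)
f(185, 485) - d = 185 - (24968869/31231 + 50*I*√57/31231) = 185 + (-24968869/31231 - 50*I*√57/31231) = -19191134/31231 - 50*I*√57/31231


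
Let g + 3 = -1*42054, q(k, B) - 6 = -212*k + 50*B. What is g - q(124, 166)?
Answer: -24075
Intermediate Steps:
q(k, B) = 6 - 212*k + 50*B (q(k, B) = 6 + (-212*k + 50*B) = 6 - 212*k + 50*B)
g = -42057 (g = -3 - 1*42054 = -3 - 42054 = -42057)
g - q(124, 166) = -42057 - (6 - 212*124 + 50*166) = -42057 - (6 - 26288 + 8300) = -42057 - 1*(-17982) = -42057 + 17982 = -24075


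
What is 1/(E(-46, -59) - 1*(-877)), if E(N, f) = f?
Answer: 1/818 ≈ 0.0012225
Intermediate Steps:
1/(E(-46, -59) - 1*(-877)) = 1/(-59 - 1*(-877)) = 1/(-59 + 877) = 1/818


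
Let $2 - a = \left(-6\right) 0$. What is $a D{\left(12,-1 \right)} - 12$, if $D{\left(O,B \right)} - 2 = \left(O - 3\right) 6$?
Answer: $100$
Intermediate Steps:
$a = 2$ ($a = 2 - \left(-6\right) 0 = 2 - 0 = 2 + 0 = 2$)
$D{\left(O,B \right)} = -16 + 6 O$ ($D{\left(O,B \right)} = 2 + \left(O - 3\right) 6 = 2 + \left(-3 + O\right) 6 = 2 + \left(-18 + 6 O\right) = -16 + 6 O$)
$a D{\left(12,-1 \right)} - 12 = 2 \left(-16 + 6 \cdot 12\right) - 12 = 2 \left(-16 + 72\right) - 12 = 2 \cdot 56 - 12 = 112 - 12 = 100$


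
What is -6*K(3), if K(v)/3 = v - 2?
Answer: -18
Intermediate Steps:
K(v) = -6 + 3*v (K(v) = 3*(v - 2) = 3*(-2 + v) = -6 + 3*v)
-6*K(3) = -6*(-6 + 3*3) = -6*(-6 + 9) = -6*3 = -18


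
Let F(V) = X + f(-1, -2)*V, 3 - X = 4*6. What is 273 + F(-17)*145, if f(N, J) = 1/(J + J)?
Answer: -8623/4 ≈ -2155.8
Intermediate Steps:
f(N, J) = 1/(2*J)
X = -21 (X = 3 - 4*6 = 3 - 1*24 = 3 - 24 = -21)
F(V) = -21 - V/4 (F(V) = -21 + ((1/2)/(-2))*V = -21 + ((1/2)*(-1/2))*V = -21 - V/4)
273 + F(-17)*145 = 273 + (-21 - 1/4*(-17))*145 = 273 + (-21 + 17/4)*145 = 273 - 67/4*145 = 273 - 9715/4 = -8623/4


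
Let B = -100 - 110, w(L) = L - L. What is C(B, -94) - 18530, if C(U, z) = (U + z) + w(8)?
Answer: -18834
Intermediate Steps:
w(L) = 0
B = -210
C(U, z) = U + z (C(U, z) = (U + z) + 0 = U + z)
C(B, -94) - 18530 = (-210 - 94) - 18530 = -304 - 18530 = -18834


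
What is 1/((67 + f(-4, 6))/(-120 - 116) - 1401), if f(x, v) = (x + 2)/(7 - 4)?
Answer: -708/992107 ≈ -0.00071363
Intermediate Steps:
f(x, v) = 2/3 + x/3 (f(x, v) = (2 + x)/3 = (2 + x)*(1/3) = 2/3 + x/3)
1/((67 + f(-4, 6))/(-120 - 116) - 1401) = 1/((67 + (2/3 + (1/3)*(-4)))/(-120 - 116) - 1401) = 1/((67 + (2/3 - 4/3))/(-236) - 1401) = 1/((67 - 2/3)*(-1/236) - 1401) = 1/((199/3)*(-1/236) - 1401) = 1/(-199/708 - 1401) = 1/(-992107/708) = -708/992107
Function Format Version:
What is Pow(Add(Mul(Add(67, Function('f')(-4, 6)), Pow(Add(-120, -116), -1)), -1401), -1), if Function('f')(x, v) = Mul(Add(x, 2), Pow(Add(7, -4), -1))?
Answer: Rational(-708, 992107) ≈ -0.00071363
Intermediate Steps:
Function('f')(x, v) = Add(Rational(2, 3), Mul(Rational(1, 3), x)) (Function('f')(x, v) = Mul(Add(2, x), Pow(3, -1)) = Mul(Add(2, x), Rational(1, 3)) = Add(Rational(2, 3), Mul(Rational(1, 3), x)))
Pow(Add(Mul(Add(67, Function('f')(-4, 6)), Pow(Add(-120, -116), -1)), -1401), -1) = Pow(Add(Mul(Add(67, Add(Rational(2, 3), Mul(Rational(1, 3), -4))), Pow(Add(-120, -116), -1)), -1401), -1) = Pow(Add(Mul(Add(67, Add(Rational(2, 3), Rational(-4, 3))), Pow(-236, -1)), -1401), -1) = Pow(Add(Mul(Add(67, Rational(-2, 3)), Rational(-1, 236)), -1401), -1) = Pow(Add(Mul(Rational(199, 3), Rational(-1, 236)), -1401), -1) = Pow(Add(Rational(-199, 708), -1401), -1) = Pow(Rational(-992107, 708), -1) = Rational(-708, 992107)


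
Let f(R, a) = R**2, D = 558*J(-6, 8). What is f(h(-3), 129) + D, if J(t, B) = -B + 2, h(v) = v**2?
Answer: -3267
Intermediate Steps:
J(t, B) = 2 - B
D = -3348 (D = 558*(2 - 1*8) = 558*(2 - 8) = 558*(-6) = -3348)
f(h(-3), 129) + D = ((-3)**2)**2 - 3348 = 9**2 - 3348 = 81 - 3348 = -3267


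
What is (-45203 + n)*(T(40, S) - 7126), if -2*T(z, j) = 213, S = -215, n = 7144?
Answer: 550523435/2 ≈ 2.7526e+8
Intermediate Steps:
T(z, j) = -213/2 (T(z, j) = -½*213 = -213/2)
(-45203 + n)*(T(40, S) - 7126) = (-45203 + 7144)*(-213/2 - 7126) = -38059*(-14465/2) = 550523435/2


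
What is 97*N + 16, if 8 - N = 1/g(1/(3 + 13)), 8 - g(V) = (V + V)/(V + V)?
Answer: 5447/7 ≈ 778.14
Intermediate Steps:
g(V) = 7 (g(V) = 8 - (V + V)/(V + V) = 8 - 2*V/(2*V) = 8 - 2*V*1/(2*V) = 8 - 1*1 = 8 - 1 = 7)
N = 55/7 (N = 8 - 1/7 = 8 - 1*⅐ = 8 - ⅐ = 55/7 ≈ 7.8571)
97*N + 16 = 97*(55/7) + 16 = 5335/7 + 16 = 5447/7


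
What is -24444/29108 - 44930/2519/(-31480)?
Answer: -48426385571/57705241924 ≈ -0.83920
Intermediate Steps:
-24444/29108 - 44930/2519/(-31480) = -24444*1/29108 - 44930*1/2519*(-1/31480) = -6111/7277 - 44930/2519*(-1/31480) = -6111/7277 + 4493/7929812 = -48426385571/57705241924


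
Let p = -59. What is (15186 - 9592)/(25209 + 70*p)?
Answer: 5594/21079 ≈ 0.26538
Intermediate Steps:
(15186 - 9592)/(25209 + 70*p) = (15186 - 9592)/(25209 + 70*(-59)) = 5594/(25209 - 4130) = 5594/21079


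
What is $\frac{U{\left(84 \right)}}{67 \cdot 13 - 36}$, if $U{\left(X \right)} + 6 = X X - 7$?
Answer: $\frac{7043}{835} \approx 8.4347$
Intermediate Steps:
$U{\left(X \right)} = -13 + X^{2}$ ($U{\left(X \right)} = -6 + \left(X X - 7\right) = -6 + \left(X^{2} - 7\right) = -6 + \left(-7 + X^{2}\right) = -13 + X^{2}$)
$\frac{U{\left(84 \right)}}{67 \cdot 13 - 36} = \frac{-13 + 84^{2}}{67 \cdot 13 - 36} = \frac{-13 + 7056}{871 - 36} = \frac{7043}{835}$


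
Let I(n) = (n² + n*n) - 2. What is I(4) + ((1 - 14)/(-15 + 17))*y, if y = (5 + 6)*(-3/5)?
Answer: 729/10 ≈ 72.900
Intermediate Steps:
y = -33/5 (y = 11*(-3*⅕) = 11*(-⅗) = -33/5 ≈ -6.6000)
I(n) = -2 + 2*n² (I(n) = (n² + n²) - 2 = 2*n² - 2 = -2 + 2*n²)
I(4) + ((1 - 14)/(-15 + 17))*y = (-2 + 2*4²) + ((1 - 14)/(-15 + 17))*(-33/5) = (-2 + 2*16) - 13/2*(-33/5) = (-2 + 32) - 13*½*(-33/5) = 30 - 13/2*(-33/5) = 30 + 429/10 = 729/10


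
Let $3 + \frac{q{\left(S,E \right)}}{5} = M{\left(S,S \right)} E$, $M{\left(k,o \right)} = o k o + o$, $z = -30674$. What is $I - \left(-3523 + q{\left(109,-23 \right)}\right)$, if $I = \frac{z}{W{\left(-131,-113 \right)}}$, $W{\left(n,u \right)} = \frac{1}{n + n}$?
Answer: $156980996$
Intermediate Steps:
$W{\left(n,u \right)} = \frac{1}{2 n}$
$M{\left(k,o \right)} = o + k o^{2}$ ($M{\left(k,o \right)} = k o o + o = k o^{2} + o = o + k o^{2}$)
$q{\left(S,E \right)} = -15 + 5 E S \left(1 + S^{2}\right)$ ($q{\left(S,E \right)} = -15 + 5 S \left(1 + S S\right) E = -15 + 5 S \left(1 + S^{2}\right) E = -15 + 5 E S \left(1 + S^{2}\right)$)
$I = 8036588$ ($I = - \frac{30674}{\frac{1}{2} \frac{1}{-131}} = - \frac{30674}{\frac{1}{2} \left(- \frac{1}{131}\right)} = - \frac{30674}{- \frac{1}{262}} = \left(-30674\right) \left(-262\right) = 8036588$)
$I - \left(-3523 + q{\left(109,-23 \right)}\right) = 8036588 - \left(-3538 + 5 \left(-23\right) 109 \left(1 + 109^{2}\right)\right) = 8036588 - \left(-3538 + 5 \left(-23\right) 109 \left(1 + 11881\right)\right) = 8036588 - \left(-3538 + 5 \left(-23\right) 109 \cdot 11882\right) = 8036588 + \left(3523 - \left(-15 - 148940870\right)\right) = 8036588 + \left(3523 - -148940885\right) = 8036588 + \left(3523 + 148940885\right) = 8036588 + 148944408 = 156980996$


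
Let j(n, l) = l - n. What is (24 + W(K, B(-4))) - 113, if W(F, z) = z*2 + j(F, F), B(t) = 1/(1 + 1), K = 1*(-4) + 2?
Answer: -88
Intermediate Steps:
K = -2 (K = -4 + 2 = -2)
B(t) = 1/2
W(F, z) = 2*z (W(F, z) = z*2 + (F - F) = 2*z + 0 = 2*z)
(24 + W(K, B(-4))) - 113 = (24 + 2*(1/2)) - 113 = (24 + 1) - 113 = 25 - 113 = -88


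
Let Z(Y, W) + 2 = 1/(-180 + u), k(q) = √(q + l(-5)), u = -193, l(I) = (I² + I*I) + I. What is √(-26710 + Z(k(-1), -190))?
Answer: I*√3716414221/373 ≈ 163.44*I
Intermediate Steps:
l(I) = I + 2*I² (l(I) = (I² + I²) + I = 2*I² + I = I + 2*I²)
k(q) = √(45 + q) (k(q) = √(q - 5*(1 + 2*(-5))) = √(q - 5*(1 - 10)) = √(q - 5*(-9)) = √(q + 45) = √(45 + q))
Z(Y, W) = -747/373 (Z(Y, W) = -2 + 1/(-180 - 193) = -2 + 1/(-373) = -2 - 1/373 = -747/373)
√(-26710 + Z(k(-1), -190)) = √(-26710 - 747/373) = √(-9963577/373) = I*√3716414221/373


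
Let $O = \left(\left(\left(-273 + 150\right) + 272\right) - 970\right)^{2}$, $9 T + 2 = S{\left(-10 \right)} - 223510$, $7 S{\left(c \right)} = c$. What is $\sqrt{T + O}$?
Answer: $\frac{\sqrt{286299923}}{21} \approx 805.73$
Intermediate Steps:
$S{\left(c \right)} = \frac{c}{7}$
$T = - \frac{1564594}{63}$ ($T = - \frac{2}{9} + \frac{\frac{1}{7} \left(-10\right) - 223510}{9} = - \frac{2}{9} + \frac{- \frac{10}{7} - 223510}{9} = - \frac{2}{9} + \frac{1}{9} \left(- \frac{1564580}{7}\right) = - \frac{2}{9} - \frac{1564580}{63} = - \frac{1564594}{63} \approx -24835.0$)
$O = 674041$ ($O = \left(\left(-123 + 272\right) - 970\right)^{2} = \left(149 - 970\right)^{2} = \left(-821\right)^{2} = 674041$)
$\sqrt{T + O} = \sqrt{- \frac{1564594}{63} + 674041} = \sqrt{\frac{40899989}{63}} = \frac{\sqrt{286299923}}{21}$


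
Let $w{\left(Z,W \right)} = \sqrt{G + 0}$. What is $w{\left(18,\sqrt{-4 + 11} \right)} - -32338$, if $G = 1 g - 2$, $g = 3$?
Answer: $32339$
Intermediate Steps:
$G = 1$ ($G = 1 \cdot 3 - 2 = 3 - 2 = 1$)
$w{\left(Z,W \right)} = 1$ ($w{\left(Z,W \right)} = \sqrt{1 + 0} = \sqrt{1} = 1$)
$w{\left(18,\sqrt{-4 + 11} \right)} - -32338 = 1 - -32338 = 1 + 32338 = 32339$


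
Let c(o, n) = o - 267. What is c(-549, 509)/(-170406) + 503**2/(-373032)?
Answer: -2378325419/3531493944 ≈ -0.67346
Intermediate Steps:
c(o, n) = -267 + o
c(-549, 509)/(-170406) + 503**2/(-373032) = (-267 - 549)/(-170406) + 503**2/(-373032) = -816*(-1/170406) + 253009*(-1/373032) = 136/28401 - 253009/373032 = -2378325419/3531493944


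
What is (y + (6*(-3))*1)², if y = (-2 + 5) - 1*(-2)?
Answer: 169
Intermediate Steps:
y = 5 (y = 3 + 2 = 5)
(y + (6*(-3))*1)² = (5 + (6*(-3))*1)² = (5 - 18*1)² = (5 - 18)² = (-13)² = 169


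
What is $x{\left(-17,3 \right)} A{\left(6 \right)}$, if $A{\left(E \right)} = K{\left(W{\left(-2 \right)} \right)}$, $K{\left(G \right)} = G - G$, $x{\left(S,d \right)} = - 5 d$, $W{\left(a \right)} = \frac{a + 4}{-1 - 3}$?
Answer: $0$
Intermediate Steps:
$W{\left(a \right)} = -1 - \frac{a}{4}$ ($W{\left(a \right)} = \frac{4 + a}{-4} = \left(4 + a\right) \left(- \frac{1}{4}\right) = -1 - \frac{a}{4}$)
$K{\left(G \right)} = 0$
$A{\left(E \right)} = 0$
$x{\left(-17,3 \right)} A{\left(6 \right)} = \left(-5\right) 3 \cdot 0 = \left(-15\right) 0 = 0$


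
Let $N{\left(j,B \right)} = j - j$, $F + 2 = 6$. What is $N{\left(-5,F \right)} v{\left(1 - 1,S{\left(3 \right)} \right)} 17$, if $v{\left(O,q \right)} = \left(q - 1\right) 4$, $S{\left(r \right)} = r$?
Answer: $0$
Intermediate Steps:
$F = 4$ ($F = -2 + 6 = 4$)
$v{\left(O,q \right)} = -4 + 4 q$ ($v{\left(O,q \right)} = \left(-1 + q\right) 4 = -4 + 4 q$)
$N{\left(j,B \right)} = 0$
$N{\left(-5,F \right)} v{\left(1 - 1,S{\left(3 \right)} \right)} 17 = 0 \left(-4 + 4 \cdot 3\right) 17 = 0 \left(-4 + 12\right) 17 = 0 \cdot 8 \cdot 17 = 0 \cdot 17 = 0$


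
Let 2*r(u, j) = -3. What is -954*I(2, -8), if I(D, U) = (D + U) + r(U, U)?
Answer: 7155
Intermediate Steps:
r(u, j) = -3/2 (r(u, j) = (½)*(-3) = -3/2)
I(D, U) = -3/2 + D + U (I(D, U) = (D + U) - 3/2 = -3/2 + D + U)
-954*I(2, -8) = -954*(-3/2 + 2 - 8) = -954*(-15/2) = 7155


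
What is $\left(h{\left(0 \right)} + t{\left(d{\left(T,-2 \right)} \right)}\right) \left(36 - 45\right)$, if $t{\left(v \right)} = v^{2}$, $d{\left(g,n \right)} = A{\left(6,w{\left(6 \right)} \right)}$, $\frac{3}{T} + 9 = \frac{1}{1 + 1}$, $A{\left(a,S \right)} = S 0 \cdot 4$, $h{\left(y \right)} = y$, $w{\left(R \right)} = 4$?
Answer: $0$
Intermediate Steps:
$A{\left(a,S \right)} = 0$ ($A{\left(a,S \right)} = 0 \cdot 4 = 0$)
$T = - \frac{6}{17}$ ($T = \frac{3}{-9 + \frac{1}{1 + 1}} = \frac{3}{-9 + \frac{1}{2}} = \frac{3}{- \frac{17}{2}} = 3 \left(- \frac{2}{17}\right) = - \frac{6}{17} \approx -0.35294$)
$d{\left(g,n \right)} = 0$
$\left(h{\left(0 \right)} + t{\left(d{\left(T,-2 \right)} \right)}\right) \left(36 - 45\right) = \left(0 + 0^{2}\right) \left(36 - 45\right) = \left(0 + 0\right) \left(-9\right) = 0 \left(-9\right) = 0$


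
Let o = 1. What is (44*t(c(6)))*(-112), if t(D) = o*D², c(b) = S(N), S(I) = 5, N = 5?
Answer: -123200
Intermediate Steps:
c(b) = 5
t(D) = D² (t(D) = 1*D² = D²)
(44*t(c(6)))*(-112) = (44*5²)*(-112) = (44*25)*(-112) = 1100*(-112) = -123200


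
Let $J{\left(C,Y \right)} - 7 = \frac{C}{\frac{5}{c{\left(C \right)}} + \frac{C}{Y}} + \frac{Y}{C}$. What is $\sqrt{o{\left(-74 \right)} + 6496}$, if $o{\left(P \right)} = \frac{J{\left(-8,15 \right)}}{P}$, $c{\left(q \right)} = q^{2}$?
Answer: $\frac{\sqrt{27171387280763}}{64676} \approx 80.596$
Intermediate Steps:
$J{\left(C,Y \right)} = 7 + \frac{C}{\frac{5}{C^{2}} + \frac{C}{Y}} + \frac{Y}{C}$ ($J{\left(C,Y \right)} = 7 + \left(\frac{C}{\frac{5}{C^{2}} + \frac{C}{Y}} + \frac{Y}{C}\right) = 7 + \frac{C}{\frac{5}{C^{2}} + \frac{C}{Y}} + \frac{Y}{C}$)
$o{\left(P \right)} = \frac{79357}{3496 P}$ ($o{\left(P \right)} = \frac{\frac{1}{-8} \frac{1}{\left(-8\right)^{3} + 5 \cdot 15} \left(5 \cdot 15^{2} + 7 \left(-8\right)^{4} + 15 \left(-8\right)^{3} + 15 \left(-8\right)^{4} + 35 \left(-8\right) 15\right)}{P} = \frac{\left(- \frac{1}{8}\right) \frac{1}{-512 + 75} \left(5 \cdot 225 + 7 \cdot 4096 + 15 \left(-512\right) + 15 \cdot 4096 - 4200\right)}{P} = \frac{\left(- \frac{1}{8}\right) \frac{1}{-437} \left(1125 + 28672 - 7680 + 61440 - 4200\right)}{P} = \frac{\left(- \frac{1}{8}\right) \left(- \frac{1}{437}\right) 79357}{P} = \frac{79357}{3496 P}$)
$\sqrt{o{\left(-74 \right)} + 6496} = \sqrt{\frac{79357}{3496 \left(-74\right)} + 6496} = \sqrt{\frac{79357}{3496} \left(- \frac{1}{74}\right) + 6496} = \sqrt{- \frac{79357}{258704} + 6496} = \sqrt{\frac{1680461827}{258704}} = \frac{\sqrt{27171387280763}}{64676}$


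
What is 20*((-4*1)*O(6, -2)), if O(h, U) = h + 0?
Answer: -480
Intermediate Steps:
O(h, U) = h
20*((-4*1)*O(6, -2)) = 20*(-4*1*6) = 20*(-4*6) = 20*(-24) = -480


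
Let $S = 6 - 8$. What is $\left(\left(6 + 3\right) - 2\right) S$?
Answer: $-14$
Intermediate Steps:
$S = -2$ ($S = 6 - 8 = -2$)
$\left(\left(6 + 3\right) - 2\right) S = \left(\left(6 + 3\right) - 2\right) \left(-2\right) = \left(9 - 2\right) \left(-2\right) = 7 \left(-2\right) = -14$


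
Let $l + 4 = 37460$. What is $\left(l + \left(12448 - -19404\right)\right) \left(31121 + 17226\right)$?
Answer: $3350833876$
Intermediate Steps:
$l = 37456$ ($l = -4 + 37460 = 37456$)
$\left(l + \left(12448 - -19404\right)\right) \left(31121 + 17226\right) = \left(37456 + \left(12448 - -19404\right)\right) \left(31121 + 17226\right) = \left(37456 + \left(12448 + 19404\right)\right) 48347 = \left(37456 + 31852\right) 48347 = 69308 \cdot 48347 = 3350833876$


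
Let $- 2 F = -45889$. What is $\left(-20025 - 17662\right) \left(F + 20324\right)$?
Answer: $- \frac{3261319919}{2} \approx -1.6307 \cdot 10^{9}$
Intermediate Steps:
$F = \frac{45889}{2}$ ($F = \left(- \frac{1}{2}\right) \left(-45889\right) = \frac{45889}{2} \approx 22945.0$)
$\left(-20025 - 17662\right) \left(F + 20324\right) = \left(-20025 - 17662\right) \left(\frac{45889}{2} + 20324\right) = \left(-37687\right) \frac{86537}{2} = - \frac{3261319919}{2}$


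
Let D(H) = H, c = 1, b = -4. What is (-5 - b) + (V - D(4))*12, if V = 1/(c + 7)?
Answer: -95/2 ≈ -47.500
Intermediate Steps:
V = 1/8 (V = 1/(1 + 7) = 1/8 ≈ 0.12500)
(-5 - b) + (V - D(4))*12 = (-5 - 1*(-4)) + (1/8 - 1*4)*12 = (-5 + 4) + (1/8 - 4)*12 = -1 - 31/8*12 = -1 - 93/2 = -95/2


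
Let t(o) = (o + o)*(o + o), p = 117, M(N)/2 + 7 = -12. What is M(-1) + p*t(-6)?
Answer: 16810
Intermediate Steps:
M(N) = -38 (M(N) = -14 + 2*(-12) = -14 - 24 = -38)
t(o) = 4*o² (t(o) = (2*o)*(2*o) = 4*o²)
M(-1) + p*t(-6) = -38 + 117*(4*(-6)²) = -38 + 117*(4*36) = -38 + 117*144 = -38 + 16848 = 16810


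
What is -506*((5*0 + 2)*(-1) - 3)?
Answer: 2530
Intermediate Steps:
-506*((5*0 + 2)*(-1) - 3) = -506*((0 + 2)*(-1) - 3) = -506*(2*(-1) - 3) = -506*(-2 - 3) = -506*(-5) = 2530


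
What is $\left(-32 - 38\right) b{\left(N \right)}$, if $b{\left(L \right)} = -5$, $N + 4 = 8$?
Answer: $350$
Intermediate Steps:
$N = 4$ ($N = -4 + 8 = 4$)
$\left(-32 - 38\right) b{\left(N \right)} = \left(-32 - 38\right) \left(-5\right) = \left(-70\right) \left(-5\right) = 350$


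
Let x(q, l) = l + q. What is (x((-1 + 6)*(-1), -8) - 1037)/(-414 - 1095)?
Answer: 350/503 ≈ 0.69582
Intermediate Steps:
(x((-1 + 6)*(-1), -8) - 1037)/(-414 - 1095) = ((-8 + (-1 + 6)*(-1)) - 1037)/(-414 - 1095) = ((-8 + 5*(-1)) - 1037)/(-1509) = ((-8 - 5) - 1037)*(-1/1509) = (-13 - 1037)*(-1/1509) = -1050*(-1/1509) = 350/503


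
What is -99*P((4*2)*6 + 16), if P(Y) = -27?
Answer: 2673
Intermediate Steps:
-99*P((4*2)*6 + 16) = -99*(-27) = 2673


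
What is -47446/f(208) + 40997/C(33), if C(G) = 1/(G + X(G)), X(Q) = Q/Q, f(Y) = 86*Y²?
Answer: 2593140908373/1860352 ≈ 1.3939e+6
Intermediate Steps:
X(Q) = 1
C(G) = 1/(1 + G) (C(G) = 1/(G + 1) = 1/(1 + G))
-47446/f(208) + 40997/C(33) = -47446/(86*208²) + 40997/(1/(1 + 33)) = -47446/(86*43264) + 40997/(1/34) = -47446/3720704 + 40997/(1/34) = -47446*1/3720704 + 40997*34 = -23723/1860352 + 1393898 = 2593140908373/1860352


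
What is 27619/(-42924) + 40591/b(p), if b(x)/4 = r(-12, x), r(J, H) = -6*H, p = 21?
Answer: -20907715/257544 ≈ -81.181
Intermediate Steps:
b(x) = -24*x (b(x) = 4*(-6*x) = -24*x)
27619/(-42924) + 40591/b(p) = 27619/(-42924) + 40591/((-24*21)) = 27619*(-1/42924) + 40591/(-504) = -27619/42924 + 40591*(-1/504) = -27619/42924 - 40591/504 = -20907715/257544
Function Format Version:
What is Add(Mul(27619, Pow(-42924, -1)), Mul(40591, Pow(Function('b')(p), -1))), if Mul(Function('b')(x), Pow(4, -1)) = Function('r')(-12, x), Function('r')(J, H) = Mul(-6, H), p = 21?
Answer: Rational(-20907715, 257544) ≈ -81.181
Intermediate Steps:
Function('b')(x) = Mul(-24, x) (Function('b')(x) = Mul(4, Mul(-6, x)) = Mul(-24, x))
Add(Mul(27619, Pow(-42924, -1)), Mul(40591, Pow(Function('b')(p), -1))) = Add(Mul(27619, Pow(-42924, -1)), Mul(40591, Pow(Mul(-24, 21), -1))) = Add(Mul(27619, Rational(-1, 42924)), Mul(40591, Pow(-504, -1))) = Add(Rational(-27619, 42924), Mul(40591, Rational(-1, 504))) = Add(Rational(-27619, 42924), Rational(-40591, 504)) = Rational(-20907715, 257544)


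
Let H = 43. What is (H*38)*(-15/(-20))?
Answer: 2451/2 ≈ 1225.5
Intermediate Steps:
(H*38)*(-15/(-20)) = (43*38)*(-15/(-20)) = 1634*(-15*(-1/20)) = 1634*(¾) = 2451/2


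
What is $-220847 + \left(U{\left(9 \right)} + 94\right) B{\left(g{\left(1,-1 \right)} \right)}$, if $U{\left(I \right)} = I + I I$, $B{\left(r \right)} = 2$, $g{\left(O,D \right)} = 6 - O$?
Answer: $-220479$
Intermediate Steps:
$U{\left(I \right)} = I + I^{2}$
$-220847 + \left(U{\left(9 \right)} + 94\right) B{\left(g{\left(1,-1 \right)} \right)} = -220847 + \left(9 \left(1 + 9\right) + 94\right) 2 = -220847 + \left(9 \cdot 10 + 94\right) 2 = -220847 + \left(90 + 94\right) 2 = -220847 + 184 \cdot 2 = -220847 + 368 = -220479$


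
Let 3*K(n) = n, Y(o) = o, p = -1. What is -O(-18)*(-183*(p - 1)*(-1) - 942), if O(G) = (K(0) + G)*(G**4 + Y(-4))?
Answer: -2471460768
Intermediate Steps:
K(n) = n/3
O(G) = G*(-4 + G**4) (O(G) = ((1/3)*0 + G)*(G**4 - 4) = (0 + G)*(-4 + G**4) = G*(-4 + G**4))
-O(-18)*(-183*(p - 1)*(-1) - 942) = -(-18*(-4 + (-18)**4))*(-183*(-1 - 1)*(-1) - 942) = -(-18*(-4 + 104976))*(-(-366)*(-1) - 942) = -(-18*104972)*(-183*2 - 942) = -(-1889496)*(-366 - 942) = -(-1889496)*(-1308) = -1*2471460768 = -2471460768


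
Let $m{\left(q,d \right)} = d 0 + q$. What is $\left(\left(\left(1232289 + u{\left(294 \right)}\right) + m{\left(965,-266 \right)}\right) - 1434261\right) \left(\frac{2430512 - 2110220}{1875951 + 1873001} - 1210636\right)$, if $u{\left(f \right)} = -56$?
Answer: $\frac{228136933843242585}{937238} \approx 2.4341 \cdot 10^{11}$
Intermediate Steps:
$m{\left(q,d \right)} = q$ ($m{\left(q,d \right)} = 0 + q = q$)
$\left(\left(\left(1232289 + u{\left(294 \right)}\right) + m{\left(965,-266 \right)}\right) - 1434261\right) \left(\frac{2430512 - 2110220}{1875951 + 1873001} - 1210636\right) = \left(\left(\left(1232289 - 56\right) + 965\right) - 1434261\right) \left(\frac{2430512 - 2110220}{1875951 + 1873001} - 1210636\right) = \left(\left(1232233 + 965\right) - 1434261\right) \left(\frac{320292}{3748952} - 1210636\right) = \left(1233198 - 1434261\right) \left(320292 \cdot \frac{1}{3748952} - 1210636\right) = - 201063 \left(\frac{80073}{937238} - 1210636\right) = \left(-201063\right) \left(- \frac{1134653983295}{937238}\right) = \frac{228136933843242585}{937238}$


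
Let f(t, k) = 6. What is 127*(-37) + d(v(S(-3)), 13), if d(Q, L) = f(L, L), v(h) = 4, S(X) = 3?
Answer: -4693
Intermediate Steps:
d(Q, L) = 6
127*(-37) + d(v(S(-3)), 13) = 127*(-37) + 6 = -4699 + 6 = -4693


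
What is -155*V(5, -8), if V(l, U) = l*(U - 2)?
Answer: 7750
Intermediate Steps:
V(l, U) = l*(-2 + U)
-155*V(5, -8) = -775*(-2 - 8) = -775*(-10) = -155*(-50) = 7750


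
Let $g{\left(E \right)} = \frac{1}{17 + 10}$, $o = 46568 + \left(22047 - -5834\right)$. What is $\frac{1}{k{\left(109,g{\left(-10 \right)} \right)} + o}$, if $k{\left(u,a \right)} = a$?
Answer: $\frac{27}{2010124} \approx 1.3432 \cdot 10^{-5}$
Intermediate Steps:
$o = 74449$ ($o = 46568 + \left(22047 + 5834\right) = 46568 + 27881 = 74449$)
$g{\left(E \right)} = \frac{1}{27}$
$\frac{1}{k{\left(109,g{\left(-10 \right)} \right)} + o} = \frac{1}{\frac{1}{27} + 74449} = \frac{1}{\frac{2010124}{27}} = \frac{27}{2010124}$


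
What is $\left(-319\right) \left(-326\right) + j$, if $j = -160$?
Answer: $103834$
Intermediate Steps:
$\left(-319\right) \left(-326\right) + j = \left(-319\right) \left(-326\right) - 160 = 103994 - 160 = 103834$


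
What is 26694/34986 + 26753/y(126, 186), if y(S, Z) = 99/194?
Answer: 30263808593/577269 ≈ 52426.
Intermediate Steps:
y(S, Z) = 99/194 (y(S, Z) = 99*(1/194) = 99/194)
26694/34986 + 26753/y(126, 186) = 26694/34986 + 26753/(99/194) = 26694*(1/34986) + 26753*(194/99) = 4449/5831 + 5190082/99 = 30263808593/577269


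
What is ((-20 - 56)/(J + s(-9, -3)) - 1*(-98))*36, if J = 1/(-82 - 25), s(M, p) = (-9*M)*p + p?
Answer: 93160296/26323 ≈ 3539.1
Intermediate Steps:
s(M, p) = p - 9*M*p (s(M, p) = -9*M*p + p = p - 9*M*p)
J = -1/107 (J = 1/(-107) = -1/107 ≈ -0.0093458)
((-20 - 56)/(J + s(-9, -3)) - 1*(-98))*36 = ((-20 - 56)/(-1/107 - 3*(1 - 9*(-9))) - 1*(-98))*36 = (-76/(-1/107 - 3*(1 + 81)) + 98)*36 = (-76/(-1/107 - 3*82) + 98)*36 = (-76/(-1/107 - 246) + 98)*36 = (-76/(-26323/107) + 98)*36 = (-76*(-107/26323) + 98)*36 = (8132/26323 + 98)*36 = (2587786/26323)*36 = 93160296/26323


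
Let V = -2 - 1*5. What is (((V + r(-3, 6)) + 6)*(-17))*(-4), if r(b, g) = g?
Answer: 340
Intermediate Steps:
V = -7 (V = -2 - 5 = -7)
(((V + r(-3, 6)) + 6)*(-17))*(-4) = (((-7 + 6) + 6)*(-17))*(-4) = ((-1 + 6)*(-17))*(-4) = (5*(-17))*(-4) = -85*(-4) = 340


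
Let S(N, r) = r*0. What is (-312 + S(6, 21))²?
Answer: 97344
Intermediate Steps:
S(N, r) = 0
(-312 + S(6, 21))² = (-312 + 0)² = (-312)² = 97344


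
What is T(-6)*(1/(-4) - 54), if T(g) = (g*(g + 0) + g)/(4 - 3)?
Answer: -3255/2 ≈ -1627.5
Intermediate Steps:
T(g) = g + g**2 (T(g) = (g*g + g)/1 = (g**2 + g)*1 = (g + g**2)*1 = g + g**2)
T(-6)*(1/(-4) - 54) = (-6*(1 - 6))*(1/(-4) - 54) = (-6*(-5))*(-1/4 - 54) = 30*(-217/4) = -3255/2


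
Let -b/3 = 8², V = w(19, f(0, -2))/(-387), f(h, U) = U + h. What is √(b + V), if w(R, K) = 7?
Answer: I*√3195373/129 ≈ 13.857*I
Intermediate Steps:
V = -7/387 (V = 7/(-387) = 7*(-1/387) = -7/387 ≈ -0.018088)
b = -192 (b = -3*8² = -3*64 = -192)
√(b + V) = √(-192 - 7/387) = √(-74311/387) = I*√3195373/129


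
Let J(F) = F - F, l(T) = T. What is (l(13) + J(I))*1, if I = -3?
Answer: 13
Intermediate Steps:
J(F) = 0
(l(13) + J(I))*1 = (13 + 0)*1 = 13*1 = 13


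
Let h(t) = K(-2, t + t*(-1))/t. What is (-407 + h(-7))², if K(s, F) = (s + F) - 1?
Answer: 8099716/49 ≈ 1.6530e+5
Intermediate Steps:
K(s, F) = -1 + F + s (K(s, F) = (F + s) - 1 = -1 + F + s)
h(t) = -3/t (h(t) = (-1 + (t + t*(-1)) - 2)/t = (-1 + (t - t) - 2)/t = (-1 + 0 - 2)/t = -3/t)
(-407 + h(-7))² = (-407 - 3/(-7))² = (-407 - 3*(-⅐))² = (-407 + 3/7)² = (-2846/7)² = 8099716/49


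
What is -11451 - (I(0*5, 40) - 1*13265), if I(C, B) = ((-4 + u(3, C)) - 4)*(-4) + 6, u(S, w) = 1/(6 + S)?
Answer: 15988/9 ≈ 1776.4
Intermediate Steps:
I(C, B) = 338/9 (I(C, B) = ((-4 + 1/(6 + 3)) - 4)*(-4) + 6 = ((-4 + 1/9) - 4)*(-4) + 6 = (-35/9 - 4)*(-4) + 6 = -71/9*(-4) + 6 = 284/9 + 6 = 338/9)
-11451 - (I(0*5, 40) - 1*13265) = -11451 - (338/9 - 1*13265) = -11451 - (338/9 - 13265) = -11451 - 1*(-119047/9) = -11451 + 119047/9 = 15988/9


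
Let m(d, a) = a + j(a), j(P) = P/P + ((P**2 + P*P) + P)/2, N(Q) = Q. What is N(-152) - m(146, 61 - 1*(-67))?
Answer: -16729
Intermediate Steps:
j(P) = 1 + P**2 + P/2 (j(P) = 1 + ((P**2 + P**2) + P)*(1/2) = 1 + (2*P**2 + P)*(1/2) = 1 + (P + 2*P**2)*(1/2) = 1 + (P**2 + P/2) = 1 + P**2 + P/2)
m(d, a) = 1 + a**2 + 3*a/2 (m(d, a) = a + (1 + a**2 + a/2) = 1 + a**2 + 3*a/2)
N(-152) - m(146, 61 - 1*(-67)) = -152 - (1 + (61 - 1*(-67))**2 + 3*(61 - 1*(-67))/2) = -152 - (1 + (61 + 67)**2 + 3*(61 + 67)/2) = -152 - (1 + 128**2 + (3/2)*128) = -152 - (1 + 16384 + 192) = -152 - 1*16577 = -152 - 16577 = -16729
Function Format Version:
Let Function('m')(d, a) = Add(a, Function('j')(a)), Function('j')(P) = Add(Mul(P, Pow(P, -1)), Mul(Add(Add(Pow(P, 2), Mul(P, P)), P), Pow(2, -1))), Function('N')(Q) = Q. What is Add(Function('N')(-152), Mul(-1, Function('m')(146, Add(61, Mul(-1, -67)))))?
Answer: -16729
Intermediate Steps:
Function('j')(P) = Add(1, Pow(P, 2), Mul(Rational(1, 2), P)) (Function('j')(P) = Add(1, Mul(Add(Add(Pow(P, 2), Pow(P, 2)), P), Rational(1, 2))) = Add(1, Mul(Add(Mul(2, Pow(P, 2)), P), Rational(1, 2))) = Add(1, Mul(Add(P, Mul(2, Pow(P, 2))), Rational(1, 2))) = Add(1, Add(Pow(P, 2), Mul(Rational(1, 2), P))) = Add(1, Pow(P, 2), Mul(Rational(1, 2), P)))
Function('m')(d, a) = Add(1, Pow(a, 2), Mul(Rational(3, 2), a)) (Function('m')(d, a) = Add(a, Add(1, Pow(a, 2), Mul(Rational(1, 2), a))) = Add(1, Pow(a, 2), Mul(Rational(3, 2), a)))
Add(Function('N')(-152), Mul(-1, Function('m')(146, Add(61, Mul(-1, -67))))) = Add(-152, Mul(-1, Add(1, Pow(Add(61, Mul(-1, -67)), 2), Mul(Rational(3, 2), Add(61, Mul(-1, -67)))))) = Add(-152, Mul(-1, Add(1, Pow(Add(61, 67), 2), Mul(Rational(3, 2), Add(61, 67))))) = Add(-152, Mul(-1, Add(1, Pow(128, 2), Mul(Rational(3, 2), 128)))) = Add(-152, Mul(-1, Add(1, 16384, 192))) = Add(-152, Mul(-1, 16577)) = Add(-152, -16577) = -16729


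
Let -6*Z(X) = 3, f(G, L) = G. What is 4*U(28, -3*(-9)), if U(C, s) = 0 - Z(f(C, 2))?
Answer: 2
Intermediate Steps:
Z(X) = -½ (Z(X) = -⅙*3 = -½)
U(C, s) = ½ (U(C, s) = 0 - 1*(-½) = 0 + ½ = ½)
4*U(28, -3*(-9)) = 4*(½) = 2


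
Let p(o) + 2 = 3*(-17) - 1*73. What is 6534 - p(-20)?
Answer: 6660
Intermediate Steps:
p(o) = -126 (p(o) = -2 + (3*(-17) - 1*73) = -2 + (-51 - 73) = -2 - 124 = -126)
6534 - p(-20) = 6534 - 1*(-126) = 6534 + 126 = 6660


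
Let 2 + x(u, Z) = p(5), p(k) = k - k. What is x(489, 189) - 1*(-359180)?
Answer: 359178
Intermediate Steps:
p(k) = 0
x(u, Z) = -2 (x(u, Z) = -2 + 0 = -2)
x(489, 189) - 1*(-359180) = -2 - 1*(-359180) = -2 + 359180 = 359178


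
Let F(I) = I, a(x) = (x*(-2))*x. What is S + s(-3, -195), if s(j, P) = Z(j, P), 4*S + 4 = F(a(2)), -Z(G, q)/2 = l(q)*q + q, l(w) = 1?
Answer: 777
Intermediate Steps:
a(x) = -2*x² (a(x) = (-2*x)*x = -2*x²)
Z(G, q) = -4*q (Z(G, q) = -2*(1*q + q) = -2*(q + q) = -4*q)
S = -3 (S = -1 + (-2*2²)/4 = -1 + (-2*4)/4 = -1 + (¼)*(-8) = -1 - 2 = -3)
s(j, P) = -4*P
S + s(-3, -195) = -3 - 4*(-195) = -3 + 780 = 777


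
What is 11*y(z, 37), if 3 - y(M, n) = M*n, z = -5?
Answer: 2068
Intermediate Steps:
y(M, n) = 3 - M*n
11*y(z, 37) = 11*(3 - 1*(-5)*37) = 11*(3 + 185) = 11*188 = 2068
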